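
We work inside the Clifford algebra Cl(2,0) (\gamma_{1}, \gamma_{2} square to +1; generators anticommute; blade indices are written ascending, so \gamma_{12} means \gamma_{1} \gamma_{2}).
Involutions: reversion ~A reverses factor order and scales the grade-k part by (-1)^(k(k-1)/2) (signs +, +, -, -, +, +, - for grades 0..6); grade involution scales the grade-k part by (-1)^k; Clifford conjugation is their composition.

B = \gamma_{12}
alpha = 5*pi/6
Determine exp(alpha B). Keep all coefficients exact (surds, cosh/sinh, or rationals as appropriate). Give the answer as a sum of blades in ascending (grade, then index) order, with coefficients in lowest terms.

B^2 = (1)^2*(\gamma_{12})^2 = 1*(-1) = -1 (a basis 2-blade squares to minus the product of its generators' squares).
B^2 = -1 — a negative square means the series sums to a rotation: l = 1, alpha*l = \frac{5 \pi}{6}, so exp(alpha B) = cos(\frac{5 \pi}{6}) + (sin(\frac{5 \pi}{6})/1)*B = - \frac{\sqrt{3}}{2} + (\frac{1}{2})*B.
Answer: - \frac{\sqrt{3}}{2} + \frac{1}{2} \gamma_{12}


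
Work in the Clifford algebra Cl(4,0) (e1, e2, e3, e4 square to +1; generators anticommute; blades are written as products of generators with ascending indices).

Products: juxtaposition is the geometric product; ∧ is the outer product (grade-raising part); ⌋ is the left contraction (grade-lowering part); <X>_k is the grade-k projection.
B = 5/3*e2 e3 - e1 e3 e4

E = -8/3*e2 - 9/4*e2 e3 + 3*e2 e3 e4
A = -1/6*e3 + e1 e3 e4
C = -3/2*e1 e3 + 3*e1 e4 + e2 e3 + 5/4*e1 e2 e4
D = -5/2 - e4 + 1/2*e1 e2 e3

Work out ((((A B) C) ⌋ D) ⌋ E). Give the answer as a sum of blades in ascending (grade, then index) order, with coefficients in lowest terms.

step 1: 1 + 5/18*e2 - 1/6*e1 e4 - 5/3*e1 e2 e4
step 2: 31/12 - 125/24*e2 + 5/18*e3 - 3/2*e1 e3 + 191/72*e1 e4 + e2 e3 + 1/4*e3 e4 + 5/12*e1 e2 e3 + 5/12*e1 e2 e4 - 5/3*e1 e3 e4 - 5/2*e2 e3 e4 - 1/6*e1 e2 e3 e4
step 3: -20/3 - 1/2*e1 - 3/4*e2 - 31/12*e4 + 5/36*e1 e2 + 125/48*e1 e3 + 31/24*e1 e2 e3
step 4: 2 + 160/9*e2 + 27/16*e3 + 29/4*e2 e3 - 9/4*e3 e4 - 20*e2 e3 e4
Answer: 2 + 160/9*e2 + 27/16*e3 + 29/4*e2 e3 - 9/4*e3 e4 - 20*e2 e3 e4


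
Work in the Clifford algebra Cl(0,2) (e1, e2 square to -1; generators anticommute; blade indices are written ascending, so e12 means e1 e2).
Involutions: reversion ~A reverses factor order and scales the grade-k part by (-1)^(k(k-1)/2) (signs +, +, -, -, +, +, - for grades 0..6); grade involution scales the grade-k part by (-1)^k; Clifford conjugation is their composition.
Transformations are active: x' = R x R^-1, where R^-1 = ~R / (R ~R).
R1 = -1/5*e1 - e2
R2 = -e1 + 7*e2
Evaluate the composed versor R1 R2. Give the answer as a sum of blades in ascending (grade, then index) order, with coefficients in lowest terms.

Distribute over the terms of R1 (each basis-blade product reordered to ascending indices, repeated generators contracted through their squares):
(-1/5*e1) R2 = -1/5 - 7/5*e12
(-e2) R2 = 7 - e12
Summing the partial products and collecting blades:
Answer: 34/5 - 12/5*e12


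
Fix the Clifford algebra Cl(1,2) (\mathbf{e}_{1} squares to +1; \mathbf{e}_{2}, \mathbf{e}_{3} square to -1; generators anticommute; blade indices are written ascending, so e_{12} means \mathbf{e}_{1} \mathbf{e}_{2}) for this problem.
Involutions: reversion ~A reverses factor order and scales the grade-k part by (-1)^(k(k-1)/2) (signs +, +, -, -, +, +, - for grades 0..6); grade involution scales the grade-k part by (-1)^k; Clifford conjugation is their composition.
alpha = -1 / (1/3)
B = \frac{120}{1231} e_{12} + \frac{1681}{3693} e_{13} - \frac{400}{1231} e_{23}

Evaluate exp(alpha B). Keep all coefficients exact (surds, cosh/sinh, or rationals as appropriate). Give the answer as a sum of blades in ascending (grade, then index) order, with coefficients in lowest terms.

B^2 term by term: the squares give (\frac{120}{1231})^2*(e_{12})^2 + (\frac{1681}{3693})^2*(e_{13})^2 + (-\frac{400}{1231})^2*(e_{23})^2 = \frac{14400}{1515361}*(+1) + \frac{2825761}{13638249}*(+1) + \frac{160000}{1515361}*(-1) = \frac{1}{9} (each basis 2-blade squares to minus the product of its generators' squares); cross terms between blades sharing an index anticommute and cancel. So B^2 = \frac{1}{9}.
B^2 = \frac{1}{9} — since the square is positive, the closed form is hyperbolic: l = \frac{1}{3}, alpha*l = -1, so exp(alpha B) = cosh(-1) + (sinh(-1)/(\frac{1}{3}))*B = \cosh{\left(1 \right)} + (- 3 \sinh{\left(1 \right)})*B.
Answer: \cosh{\left(1 \right)} - \frac{360 \sinh{\left(1 \right)}}{1231} e_{12} - \frac{1681 \sinh{\left(1 \right)}}{1231} e_{13} + \frac{1200 \sinh{\left(1 \right)}}{1231} e_{23}


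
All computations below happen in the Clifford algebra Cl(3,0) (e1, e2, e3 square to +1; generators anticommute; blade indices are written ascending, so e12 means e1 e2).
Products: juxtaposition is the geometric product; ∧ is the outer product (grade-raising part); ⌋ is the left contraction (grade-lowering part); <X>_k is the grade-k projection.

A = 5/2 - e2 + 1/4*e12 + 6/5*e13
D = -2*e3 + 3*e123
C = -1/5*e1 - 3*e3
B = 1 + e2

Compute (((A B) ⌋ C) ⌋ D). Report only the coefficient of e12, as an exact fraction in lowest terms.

step 1: 3/2 + 1/4*e1 + 3/2*e2 + 1/4*e12 + 6/5*e13 - 6/5*e123
step 2: -1/20 - 3/10*e1 - 9/2*e3
step 3: 9 + 1/10*e3 - 27/2*e12 - 9/10*e23 - 3/20*e123
Answer: -27/2


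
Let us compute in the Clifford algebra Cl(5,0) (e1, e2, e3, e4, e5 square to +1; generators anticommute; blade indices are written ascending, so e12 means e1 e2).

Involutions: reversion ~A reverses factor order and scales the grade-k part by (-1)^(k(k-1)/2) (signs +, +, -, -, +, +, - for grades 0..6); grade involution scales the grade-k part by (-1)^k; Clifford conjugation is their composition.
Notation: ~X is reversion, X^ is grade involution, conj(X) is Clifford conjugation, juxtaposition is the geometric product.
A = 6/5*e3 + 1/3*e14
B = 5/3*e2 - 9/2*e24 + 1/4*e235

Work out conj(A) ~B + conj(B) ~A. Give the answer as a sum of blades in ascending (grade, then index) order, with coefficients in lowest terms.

first term: 3/2*e12 + 2*e23 - 3/10*e25 + 5/9*e124 + 27/5*e234 + 1/12*e12345
second term: -3/2*e12 - 2*e23 - 3/10*e25 - 5/9*e124 - 27/5*e234 - 1/12*e12345
Answer: -3/5*e25


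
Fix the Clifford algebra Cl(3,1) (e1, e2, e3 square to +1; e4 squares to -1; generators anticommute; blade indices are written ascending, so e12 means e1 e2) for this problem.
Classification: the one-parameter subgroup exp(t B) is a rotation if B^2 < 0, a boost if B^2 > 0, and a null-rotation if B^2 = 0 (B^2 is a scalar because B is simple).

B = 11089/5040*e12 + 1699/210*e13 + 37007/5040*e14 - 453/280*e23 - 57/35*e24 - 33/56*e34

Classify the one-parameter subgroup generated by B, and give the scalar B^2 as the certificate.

B^2 term by term: the squares give (11089/5040)^2*(e12)^2 + (1699/210)^2*(e13)^2 + (37007/5040)^2*(e14)^2 + (-453/280)^2*(e23)^2 + (-57/35)^2*(e24)^2 + (-33/56)^2*(e34)^2 = 122965921/25401600*(-1) + 2886601/44100*(-1) + 1369518049/25401600*(+1) + 205209/78400*(-1) + 3249/1225*(+1) + 1089/3136*(+1) = -16 (each basis 2-blade squares to minus the product of its generators' squares); cross terms between blades sharing an index anticommute and cancel; the commuting (index-disjoint) pairs give grade-4 terms 2*c*c'*(blade product), which cancel blade by blade — e1234: -121979/47040 + 32281/1225 - 5588057/235200 = 0 — confirming B is simple. So B^2 = -16.
Answer: rotation, certificate B^2 = -16. Why this suffices: the scalar -16 survives any versor conjugation, so its sign alone determines the class however B is presented.


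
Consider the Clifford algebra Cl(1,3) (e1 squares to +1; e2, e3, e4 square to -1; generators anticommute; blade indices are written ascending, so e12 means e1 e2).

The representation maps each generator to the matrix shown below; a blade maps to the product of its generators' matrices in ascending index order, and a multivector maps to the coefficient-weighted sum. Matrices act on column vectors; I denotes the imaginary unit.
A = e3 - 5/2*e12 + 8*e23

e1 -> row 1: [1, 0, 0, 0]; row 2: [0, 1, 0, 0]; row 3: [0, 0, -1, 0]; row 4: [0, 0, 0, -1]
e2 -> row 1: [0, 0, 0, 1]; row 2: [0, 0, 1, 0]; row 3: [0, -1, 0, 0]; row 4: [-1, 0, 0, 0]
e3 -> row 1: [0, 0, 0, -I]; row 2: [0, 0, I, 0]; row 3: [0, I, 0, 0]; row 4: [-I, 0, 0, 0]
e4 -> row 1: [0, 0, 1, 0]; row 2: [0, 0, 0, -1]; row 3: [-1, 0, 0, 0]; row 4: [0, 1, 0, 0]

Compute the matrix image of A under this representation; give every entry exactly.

Bivector images (products of the table entries): rho(e12) = rho(e1)rho(e2) = row 1: [0, 0, 0, 1]; row 2: [0, 0, 1, 0]; row 3: [0, 1, 0, 0]; row 4: [1, 0, 0, 0]; rho(e23) = rho(e2)rho(e3) = row 1: [-I, 0, 0, 0]; row 2: [0, I, 0, 0]; row 3: [0, 0, -I, 0]; row 4: [0, 0, 0, I].
M = (1)*rho(e3) + (-5/2)*rho(e12) + (8)*rho(e23), summed entrywise:
Answer: row 1: [-8*I, 0, 0, -5/2 - I]; row 2: [0, 8*I, -5/2 + I, 0]; row 3: [0, -5/2 + I, -8*I, 0]; row 4: [-5/2 - I, 0, 0, 8*I]


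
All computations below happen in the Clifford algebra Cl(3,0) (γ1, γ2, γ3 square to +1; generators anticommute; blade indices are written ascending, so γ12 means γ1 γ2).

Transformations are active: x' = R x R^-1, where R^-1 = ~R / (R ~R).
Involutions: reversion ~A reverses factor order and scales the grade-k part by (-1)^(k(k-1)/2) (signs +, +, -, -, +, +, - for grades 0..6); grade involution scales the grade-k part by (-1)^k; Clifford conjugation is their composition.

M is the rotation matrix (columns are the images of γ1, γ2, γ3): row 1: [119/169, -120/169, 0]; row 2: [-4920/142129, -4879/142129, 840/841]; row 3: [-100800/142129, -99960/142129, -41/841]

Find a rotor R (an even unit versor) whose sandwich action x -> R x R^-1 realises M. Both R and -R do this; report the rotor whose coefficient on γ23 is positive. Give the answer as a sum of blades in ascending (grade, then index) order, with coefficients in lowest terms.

Method: write R = a + b12*γ12 + b13*γ13 + b23*γ23 with a^2 + b12^2 + b13^2 + b23^2 = 1 (so R^-1 = ~R). Expanding the columns R e_j ~R gives tr M = 4a^2 - 1 and, from the antisymmetric part, M21 - M12 = -4a*b12, M13 - M31 = 4a*b13, M32 - M23 = -4a*b23.
Here tr M = 88271/142129, so a^2 = (1 + tr M)/4 = 57600/142129 and a = ±240/377. Taking a = 240/377: M21 - M12 = 96000/142129, M13 - M31 = 100800/142129, M32 - M23 = -241920/142129, giving b12 = -100/377, b13 = 105/377, b23 = 252/377, i.e. R = 240/377 - 100/377*γ12 + 105/377*γ13 + 252/377*γ23.
Its γ23 coefficient is already positive.
Answer: 240/377 - 100/377*γ12 + 105/377*γ13 + 252/377*γ23. Sheet selection: the two-to-one cover makes ±R indistinguishable at the matrix level (trace 88271/142129), so uniqueness comes from the required sign on γ23.


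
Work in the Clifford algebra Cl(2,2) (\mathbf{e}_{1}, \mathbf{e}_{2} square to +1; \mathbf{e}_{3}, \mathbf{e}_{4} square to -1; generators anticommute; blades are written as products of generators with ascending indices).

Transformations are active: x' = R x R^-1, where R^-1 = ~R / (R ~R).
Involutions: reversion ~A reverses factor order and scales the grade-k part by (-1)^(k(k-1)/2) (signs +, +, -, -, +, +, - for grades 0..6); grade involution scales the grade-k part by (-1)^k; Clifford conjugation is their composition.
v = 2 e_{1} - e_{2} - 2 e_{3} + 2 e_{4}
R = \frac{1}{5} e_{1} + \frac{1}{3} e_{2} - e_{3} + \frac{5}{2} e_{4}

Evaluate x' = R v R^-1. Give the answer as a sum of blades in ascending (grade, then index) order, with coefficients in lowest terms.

~R = \frac{1}{5} e_{1} + \frac{1}{3} e_{2} - e_{3} + \frac{5}{2} e_{4}, and R ~R = -\frac{6389}{900}, so R^-1 = ~R / (-\frac{6389}{900}).
R v = -\frac{104}{15} - \frac{13}{15} e_{1} e_{2} + \frac{8}{5} e_{1} e_{3} - \frac{23}{5} e_{1} e_{4} - \frac{5}{3} e_{2} e_{3} + \frac{19}{6} e_{2} e_{4} + 3 e_{3} e_{4}
Answer: -\frac{10282}{6389} e_{1} + \frac{10549}{6389} e_{2} + \frac{298}{6389} e_{3} + \frac{18422}{6389} e_{4}


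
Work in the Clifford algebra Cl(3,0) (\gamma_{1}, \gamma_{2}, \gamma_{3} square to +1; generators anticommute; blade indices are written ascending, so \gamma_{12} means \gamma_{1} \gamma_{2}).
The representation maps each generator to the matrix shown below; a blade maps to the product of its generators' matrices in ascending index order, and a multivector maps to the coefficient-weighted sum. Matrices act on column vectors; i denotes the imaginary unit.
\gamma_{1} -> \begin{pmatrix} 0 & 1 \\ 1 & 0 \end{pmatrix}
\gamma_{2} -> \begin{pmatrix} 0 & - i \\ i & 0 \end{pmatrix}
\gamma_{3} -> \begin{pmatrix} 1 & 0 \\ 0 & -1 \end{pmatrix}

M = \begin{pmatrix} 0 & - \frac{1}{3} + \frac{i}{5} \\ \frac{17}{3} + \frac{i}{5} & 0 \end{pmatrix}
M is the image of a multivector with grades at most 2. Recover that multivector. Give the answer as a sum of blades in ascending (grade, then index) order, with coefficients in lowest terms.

Method: 1, rho(\gamma_{1}), rho(\gamma_{2}), rho(\gamma_{3}) form a trace-orthogonal basis of the 2x2 complex matrices (tr(X Y) = 2 if X = Y, else 0), so M = m0*1 + m1*rho(\gamma_{1}) + m2*rho(\gamma_{2}) + m3*rho(\gamma_{3}) with m0 = tr(M)/2 = 0, m1 = tr(M rho(\gamma_{1}))/2 = \frac{8}{3} + \frac{i}{5}, m2 = tr(M rho(\gamma_{2}))/2 = - 3 i, m3 = tr(M rho(\gamma_{3}))/2 = 0.
Multiplying table entries, the bivector images are rho(\gamma_{12}) = i*rho(\gamma_{3}), rho(\gamma_{13}) = -i*rho(\gamma_{2}), rho(\gamma_{23}) = i*rho(\gamma_{1}); with real blade coefficients the real parts of m0..m3 are the coefficients of 1, \gamma_{1}, \gamma_{2}, \gamma_{3} and the imaginary parts give the bivectors (\gamma_{23}: Im m1, \gamma_{13}: -Im m2, \gamma_{12}: Im m3).
Answer: \frac{8}{3} \gamma_{1} + 3 \gamma_{13} + \frac{1}{5} \gamma_{23}


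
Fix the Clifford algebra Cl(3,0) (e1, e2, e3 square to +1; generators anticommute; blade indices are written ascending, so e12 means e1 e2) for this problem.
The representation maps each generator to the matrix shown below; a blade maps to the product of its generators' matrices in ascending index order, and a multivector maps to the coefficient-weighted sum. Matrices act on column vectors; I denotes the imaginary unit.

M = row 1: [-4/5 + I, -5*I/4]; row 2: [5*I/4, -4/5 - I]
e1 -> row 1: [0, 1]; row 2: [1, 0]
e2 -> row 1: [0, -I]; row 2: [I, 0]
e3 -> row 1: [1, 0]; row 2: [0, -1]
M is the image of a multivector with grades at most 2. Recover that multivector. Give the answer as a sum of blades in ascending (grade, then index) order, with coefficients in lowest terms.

Method: 1, rho(e1), rho(e2), rho(e3) form a trace-orthogonal basis of the 2x2 complex matrices (tr(X Y) = 2 if X = Y, else 0), so M = m0*1 + m1*rho(e1) + m2*rho(e2) + m3*rho(e3) with m0 = tr(M)/2 = -4/5, m1 = tr(M rho(e1))/2 = 0, m2 = tr(M rho(e2))/2 = 5/4, m3 = tr(M rho(e3))/2 = I.
Multiplying table entries, the bivector images are rho(e12) = I*rho(e3), rho(e13) = -I*rho(e2), rho(e23) = I*rho(e1); with real blade coefficients the real parts of m0..m3 are the coefficients of 1, e1, e2, e3 and the imaginary parts give the bivectors (e23: Im m1, e13: -Im m2, e12: Im m3).
Answer: -4/5 + 5/4*e2 + e12


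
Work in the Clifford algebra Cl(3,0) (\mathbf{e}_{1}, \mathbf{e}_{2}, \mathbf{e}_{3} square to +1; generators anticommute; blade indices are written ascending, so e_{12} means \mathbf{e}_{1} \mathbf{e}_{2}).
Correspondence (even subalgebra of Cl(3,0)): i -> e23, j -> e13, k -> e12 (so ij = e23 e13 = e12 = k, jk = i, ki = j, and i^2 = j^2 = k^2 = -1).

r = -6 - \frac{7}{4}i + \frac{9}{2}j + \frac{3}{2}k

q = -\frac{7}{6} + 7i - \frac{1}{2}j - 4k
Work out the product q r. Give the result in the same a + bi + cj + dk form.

In blades: q = -\frac{7}{6} - 4 e_{12} - \frac{1}{2} e_{13} + 7 e_{23}, r = -6 + \frac{3}{2} e_{12} + \frac{9}{2} e_{13} - \frac{7}{4} e_{23}.
Distribute q over r term by term (generator squares from the signature, products reordered to ascending indices): (-\frac{7}{6})*r = 7 - \frac{7}{4} e_{12} - \frac{21}{4} e_{13} + \frac{49}{24} e_{23}; (-4 e_{12})*r = 6 + 24 e_{12} + 7 e_{13} + 18 e_{23}; (-\frac{1}{2} e_{13})*r = \frac{9}{4} - \frac{7}{8} e_{12} + 3 e_{13} - \frac{3}{4} e_{23}; (7 e_{23})*r = \frac{49}{4} + \frac{63}{2} e_{12} - \frac{21}{2} e_{13} - 42 e_{23}.
Sum: \frac{55}{2} + \frac{423}{8} e_{12} - \frac{23}{4} e_{13} - \frac{545}{24} e_{23}; translating back through the correspondence:
Answer: \frac{55}{2} - \frac{545}{24}i - \frac{23}{4}j + \frac{423}{8}k


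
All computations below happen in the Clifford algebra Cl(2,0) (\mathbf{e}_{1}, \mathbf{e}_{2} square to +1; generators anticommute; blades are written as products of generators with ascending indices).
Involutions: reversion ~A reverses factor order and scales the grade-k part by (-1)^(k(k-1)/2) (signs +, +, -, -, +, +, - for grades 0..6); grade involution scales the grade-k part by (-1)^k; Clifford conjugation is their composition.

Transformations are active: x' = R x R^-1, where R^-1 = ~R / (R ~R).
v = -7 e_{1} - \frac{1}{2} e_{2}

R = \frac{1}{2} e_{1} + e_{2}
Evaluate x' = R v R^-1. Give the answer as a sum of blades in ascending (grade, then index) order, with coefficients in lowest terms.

~R = \frac{1}{2} e_{1} + e_{2}, and R ~R = \frac{5}{4}, so R^-1 = ~R / (\frac{5}{4}).
R v = -4 + \frac{27}{4} e_{1} e_{2}
Answer: \frac{19}{5} e_{1} - \frac{59}{10} e_{2}


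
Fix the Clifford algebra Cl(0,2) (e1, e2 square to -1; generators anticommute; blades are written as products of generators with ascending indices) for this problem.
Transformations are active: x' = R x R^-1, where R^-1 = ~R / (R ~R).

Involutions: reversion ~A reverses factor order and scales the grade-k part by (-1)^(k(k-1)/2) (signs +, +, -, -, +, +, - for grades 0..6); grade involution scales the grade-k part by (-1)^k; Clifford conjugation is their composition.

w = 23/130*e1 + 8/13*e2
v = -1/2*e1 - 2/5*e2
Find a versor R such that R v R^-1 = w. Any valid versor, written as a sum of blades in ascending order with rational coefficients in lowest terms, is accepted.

Sketch: the shared square -41/100 makes R = v + w = -21/65*e1 + 14/65*e2 the natural versor; its sandwich fixes that direction, negates (v - w)/2, and sends v to w.
Answer: -21/65*e1 + 14/65*e2


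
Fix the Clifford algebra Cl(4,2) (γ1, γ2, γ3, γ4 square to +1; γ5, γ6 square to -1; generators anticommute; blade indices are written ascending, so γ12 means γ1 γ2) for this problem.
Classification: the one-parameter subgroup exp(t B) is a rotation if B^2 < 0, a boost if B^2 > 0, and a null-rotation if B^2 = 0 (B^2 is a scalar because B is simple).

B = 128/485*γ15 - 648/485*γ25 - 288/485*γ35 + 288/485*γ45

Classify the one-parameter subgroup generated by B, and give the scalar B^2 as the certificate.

B^2 term by term: the squares give (128/485)^2*(γ15)^2 + (-648/485)^2*(γ25)^2 + (-288/485)^2*(γ35)^2 + (288/485)^2*(γ45)^2 = 16384/235225*(+1) + 419904/235225*(+1) + 82944/235225*(+1) + 82944/235225*(+1) = 64/25 (each basis 2-blade squares to minus the product of its generators' squares); cross terms between blades sharing an index anticommute and cancel. So B^2 = 64/25.
Answer: boost, certificate B^2 = 64/25. Key observation: B^2 = 64/25 is a conjugation invariant, so its sign decides the class regardless of the surface form of B.


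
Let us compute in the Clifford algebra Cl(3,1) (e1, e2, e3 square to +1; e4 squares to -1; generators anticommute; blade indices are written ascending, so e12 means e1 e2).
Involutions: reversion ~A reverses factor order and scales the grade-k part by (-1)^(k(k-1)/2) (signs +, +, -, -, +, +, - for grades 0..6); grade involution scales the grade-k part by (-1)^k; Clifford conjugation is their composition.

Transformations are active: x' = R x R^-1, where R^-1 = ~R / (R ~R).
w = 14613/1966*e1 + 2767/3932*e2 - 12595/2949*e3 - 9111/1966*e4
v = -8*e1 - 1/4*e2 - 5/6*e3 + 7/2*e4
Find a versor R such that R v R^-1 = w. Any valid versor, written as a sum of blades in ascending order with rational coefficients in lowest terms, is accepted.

Key observation: q(v) = q(w) = 7561/144 (sandwiches preserve the norm), so R = v + w = -1115/1966*e1 + 446/983*e2 - 10035/1966*e3 - 1115/983*e4 works whenever it is invertible — the component of v along it is kept and (v - w)/2 reverses, sending v to w.
Answer: -1115/1966*e1 + 446/983*e2 - 10035/1966*e3 - 1115/983*e4


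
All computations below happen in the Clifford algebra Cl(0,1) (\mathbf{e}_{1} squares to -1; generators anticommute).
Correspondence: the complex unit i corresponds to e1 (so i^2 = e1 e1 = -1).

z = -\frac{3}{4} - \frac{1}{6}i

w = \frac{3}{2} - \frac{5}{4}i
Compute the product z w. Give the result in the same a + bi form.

In blades: z = -\frac{3}{4} - \frac{1}{6} e_{1}, w = \frac{3}{2} - \frac{5}{4} e_{1}.
Distribute z over w term by term (generator squares from the signature, products reordered to ascending indices): (-\frac{3}{4})*w = -\frac{9}{8} + \frac{15}{16} e_{1}; (-\frac{1}{6} e_{1})*w = -\frac{5}{24} - \frac{1}{4} e_{1}.
Sum: -\frac{4}{3} + \frac{11}{16} e_{1}; translating back through the correspondence:
Answer: -\frac{4}{3} + \frac{11}{16}i


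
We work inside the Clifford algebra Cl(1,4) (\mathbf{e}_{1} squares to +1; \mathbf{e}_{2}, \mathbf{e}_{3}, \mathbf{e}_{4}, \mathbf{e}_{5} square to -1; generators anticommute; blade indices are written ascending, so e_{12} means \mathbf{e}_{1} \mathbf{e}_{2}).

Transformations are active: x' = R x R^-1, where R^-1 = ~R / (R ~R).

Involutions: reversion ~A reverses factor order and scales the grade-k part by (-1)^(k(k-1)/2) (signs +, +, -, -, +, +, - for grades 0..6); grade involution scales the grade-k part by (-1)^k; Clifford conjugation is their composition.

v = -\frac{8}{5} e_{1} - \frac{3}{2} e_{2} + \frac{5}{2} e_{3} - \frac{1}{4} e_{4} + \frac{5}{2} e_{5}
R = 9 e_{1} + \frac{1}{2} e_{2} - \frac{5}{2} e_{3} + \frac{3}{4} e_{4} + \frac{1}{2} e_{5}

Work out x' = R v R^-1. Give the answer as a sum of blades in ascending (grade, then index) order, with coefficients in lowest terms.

~R = 9 e_{1} + \frac{1}{2} e_{2} - \frac{5}{2} e_{3} + \frac{3}{4} e_{4} + \frac{1}{2} e_{5}, and R ~R = \frac{1179}{16}, so R^-1 = ~R / (\frac{1179}{16}).
R v = -\frac{677}{80} - \frac{127}{10} e_{12} + \frac{37}{2} e_{13} - \frac{21}{20} e_{14} + \frac{233}{10} e_{15} - \frac{5}{2} e_{23} + e_{24} + 2 e_{25} - \frac{5}{4} e_{34} - \frac{15}{2} e_{35} + 2 e_{45}
Answer: -\frac{306}{655} e_{1} + \frac{16331}{11790} e_{2} - \frac{4541}{2358} e_{3} + \frac{611}{7860} e_{4} - \frac{30829}{11790} e_{5}


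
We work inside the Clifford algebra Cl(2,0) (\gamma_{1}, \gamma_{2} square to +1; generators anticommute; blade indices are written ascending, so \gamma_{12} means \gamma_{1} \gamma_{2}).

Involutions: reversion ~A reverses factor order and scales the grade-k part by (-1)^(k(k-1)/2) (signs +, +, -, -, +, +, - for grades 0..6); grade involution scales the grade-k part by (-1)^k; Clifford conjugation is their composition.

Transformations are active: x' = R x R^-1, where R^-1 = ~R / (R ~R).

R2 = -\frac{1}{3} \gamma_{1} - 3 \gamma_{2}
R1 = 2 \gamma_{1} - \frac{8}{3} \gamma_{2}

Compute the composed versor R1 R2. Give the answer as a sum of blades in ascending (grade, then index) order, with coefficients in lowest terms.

Distribute over the terms of R1 (each basis-blade product reordered to ascending indices, repeated generators contracted through their squares):
(2 \gamma_{1}) R2 = -\frac{2}{3} - 6 \gamma_{12}
(-\frac{8}{3} \gamma_{2}) R2 = 8 - \frac{8}{9} \gamma_{12}
Summing the partial products and collecting blades:
Answer: \frac{22}{3} - \frac{62}{9} \gamma_{12}


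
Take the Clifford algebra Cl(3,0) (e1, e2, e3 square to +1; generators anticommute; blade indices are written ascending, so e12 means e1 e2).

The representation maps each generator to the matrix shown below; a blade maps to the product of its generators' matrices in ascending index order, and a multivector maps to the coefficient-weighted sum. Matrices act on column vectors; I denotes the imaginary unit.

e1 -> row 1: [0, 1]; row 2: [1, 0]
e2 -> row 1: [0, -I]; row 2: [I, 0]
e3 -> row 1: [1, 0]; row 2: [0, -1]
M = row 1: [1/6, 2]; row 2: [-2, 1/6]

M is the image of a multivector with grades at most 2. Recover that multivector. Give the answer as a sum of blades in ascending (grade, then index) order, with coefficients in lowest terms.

Method: 1, rho(e1), rho(e2), rho(e3) form a trace-orthogonal basis of the 2x2 complex matrices (tr(X Y) = 2 if X = Y, else 0), so M = m0*1 + m1*rho(e1) + m2*rho(e2) + m3*rho(e3) with m0 = tr(M)/2 = 1/6, m1 = tr(M rho(e1))/2 = 0, m2 = tr(M rho(e2))/2 = 2*I, m3 = tr(M rho(e3))/2 = 0.
Multiplying table entries, the bivector images are rho(e12) = I*rho(e3), rho(e13) = -I*rho(e2), rho(e23) = I*rho(e1); with real blade coefficients the real parts of m0..m3 are the coefficients of 1, e1, e2, e3 and the imaginary parts give the bivectors (e23: Im m1, e13: -Im m2, e12: Im m3).
Answer: 1/6 - 2*e13


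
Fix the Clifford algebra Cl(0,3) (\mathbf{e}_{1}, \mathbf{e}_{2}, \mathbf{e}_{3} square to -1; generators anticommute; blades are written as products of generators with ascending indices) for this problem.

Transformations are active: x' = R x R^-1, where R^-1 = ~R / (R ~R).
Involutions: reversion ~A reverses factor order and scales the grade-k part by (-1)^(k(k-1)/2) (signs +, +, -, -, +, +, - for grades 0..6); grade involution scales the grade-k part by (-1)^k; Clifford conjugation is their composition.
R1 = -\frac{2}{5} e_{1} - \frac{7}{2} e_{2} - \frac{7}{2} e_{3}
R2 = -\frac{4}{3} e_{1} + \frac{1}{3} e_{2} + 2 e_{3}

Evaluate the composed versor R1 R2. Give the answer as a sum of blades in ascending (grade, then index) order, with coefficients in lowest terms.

Distribute over the terms of R1 (each basis-blade product reordered to ascending indices, repeated generators contracted through their squares):
(-\frac{2}{5} e_{1}) R2 = -\frac{8}{15} - \frac{2}{15} e_{1} e_{2} - \frac{4}{5} e_{1} e_{3}
(-\frac{7}{2} e_{2}) R2 = \frac{7}{6} - \frac{14}{3} e_{1} e_{2} - 7 e_{2} e_{3}
(-\frac{7}{2} e_{3}) R2 = 7 - \frac{14}{3} e_{1} e_{3} + \frac{7}{6} e_{2} e_{3}
Summing the partial products and collecting blades:
Answer: \frac{229}{30} - \frac{24}{5} e_{1} e_{2} - \frac{82}{15} e_{1} e_{3} - \frac{35}{6} e_{2} e_{3}


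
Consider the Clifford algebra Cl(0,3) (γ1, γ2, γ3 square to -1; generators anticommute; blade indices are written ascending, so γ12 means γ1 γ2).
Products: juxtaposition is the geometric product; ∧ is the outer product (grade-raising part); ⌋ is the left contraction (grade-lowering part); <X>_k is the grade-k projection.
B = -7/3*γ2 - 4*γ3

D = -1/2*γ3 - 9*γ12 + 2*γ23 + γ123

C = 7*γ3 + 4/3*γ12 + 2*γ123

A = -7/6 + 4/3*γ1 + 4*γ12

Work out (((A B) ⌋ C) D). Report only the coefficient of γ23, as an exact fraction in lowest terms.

step 1: 28/3*γ1 + 49/18*γ2 + 14/3*γ3 - 28/9*γ12 - 16/3*γ13 - 16*γ123
step 2: -1634/27 + 98/27*γ1 - 208/9*γ2 + 56/9*γ3 - 28/3*γ12 + 49/9*γ13 - 56/3*γ23
step 3: -392/9 + 4129/18*γ1 + 371/9*γ2 + 2317/27*γ3 + 1648/3*γ12 + 4367/27*γ13 - 577/9*γ23 - 2824/27*γ123
Answer: -577/9


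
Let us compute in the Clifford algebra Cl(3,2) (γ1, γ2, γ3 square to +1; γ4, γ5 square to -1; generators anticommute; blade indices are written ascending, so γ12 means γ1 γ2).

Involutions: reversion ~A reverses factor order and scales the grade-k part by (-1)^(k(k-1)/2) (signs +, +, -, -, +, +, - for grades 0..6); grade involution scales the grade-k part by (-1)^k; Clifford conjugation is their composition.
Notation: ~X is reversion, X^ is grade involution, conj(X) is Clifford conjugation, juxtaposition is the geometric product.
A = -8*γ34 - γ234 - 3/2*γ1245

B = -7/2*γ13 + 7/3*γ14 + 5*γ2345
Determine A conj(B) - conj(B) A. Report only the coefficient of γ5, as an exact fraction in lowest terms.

first term: -5*γ5 - 67/6*γ13 + 28*γ14 - 87/2*γ25 + 7/3*γ123 - 7/2*γ124 + 21/4*γ2345
second term: 5*γ5 + 67/6*γ13 - 28*γ14 - 87/2*γ25 - 7/3*γ123 + 7/2*γ124 - 21/4*γ2345
Answer: -10


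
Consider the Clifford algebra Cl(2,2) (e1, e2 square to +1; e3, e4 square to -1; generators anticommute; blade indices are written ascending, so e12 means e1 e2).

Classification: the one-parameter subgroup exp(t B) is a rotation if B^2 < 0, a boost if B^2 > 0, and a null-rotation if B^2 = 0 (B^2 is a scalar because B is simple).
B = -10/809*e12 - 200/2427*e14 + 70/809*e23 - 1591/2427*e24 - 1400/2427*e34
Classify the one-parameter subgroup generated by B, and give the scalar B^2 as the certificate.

B^2 term by term: the squares give (-10/809)^2*(e12)^2 + (-200/2427)^2*(e14)^2 + (70/809)^2*(e23)^2 + (-1591/2427)^2*(e24)^2 + (-1400/2427)^2*(e34)^2 = 100/654481*(-1) + 40000/5890329*(+1) + 4900/654481*(+1) + 2531281/5890329*(+1) + 1960000/5890329*(-1) = 1/9 (each basis 2-blade squares to minus the product of its generators' squares); cross terms between blades sharing an index anticommute and cancel; the commuting (index-disjoint) pairs give grade-4 terms 2*c*c'*(blade product), which cancel blade by blade — e1234: 28000/1963443 - 28000/1963443 = 0 — confirming B is simple. So B^2 = 1/9.
Answer: boost, certificate B^2 = 1/9. The invariant at work: B^2 = 1/9 is unchanged by conjugation, hence its sign classifies the subgroup whatever basis B is written in.


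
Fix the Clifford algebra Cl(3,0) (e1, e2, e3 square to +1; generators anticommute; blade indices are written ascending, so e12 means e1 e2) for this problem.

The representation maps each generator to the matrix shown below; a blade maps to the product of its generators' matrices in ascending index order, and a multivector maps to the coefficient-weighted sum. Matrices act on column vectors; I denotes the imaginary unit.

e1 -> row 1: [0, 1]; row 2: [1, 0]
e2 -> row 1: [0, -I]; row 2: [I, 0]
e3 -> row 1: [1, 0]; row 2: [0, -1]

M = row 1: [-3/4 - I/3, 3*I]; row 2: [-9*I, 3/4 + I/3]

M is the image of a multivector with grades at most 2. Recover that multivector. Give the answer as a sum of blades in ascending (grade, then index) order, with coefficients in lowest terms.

Method: 1, rho(e1), rho(e2), rho(e3) form a trace-orthogonal basis of the 2x2 complex matrices (tr(X Y) = 2 if X = Y, else 0), so M = m0*1 + m1*rho(e1) + m2*rho(e2) + m3*rho(e3) with m0 = tr(M)/2 = 0, m1 = tr(M rho(e1))/2 = -3*I, m2 = tr(M rho(e2))/2 = -6, m3 = tr(M rho(e3))/2 = -3/4 - I/3.
Multiplying table entries, the bivector images are rho(e12) = I*rho(e3), rho(e13) = -I*rho(e2), rho(e23) = I*rho(e1); with real blade coefficients the real parts of m0..m3 are the coefficients of 1, e1, e2, e3 and the imaginary parts give the bivectors (e23: Im m1, e13: -Im m2, e12: Im m3).
Answer: -6*e2 - 3/4*e3 - 1/3*e12 - 3*e23


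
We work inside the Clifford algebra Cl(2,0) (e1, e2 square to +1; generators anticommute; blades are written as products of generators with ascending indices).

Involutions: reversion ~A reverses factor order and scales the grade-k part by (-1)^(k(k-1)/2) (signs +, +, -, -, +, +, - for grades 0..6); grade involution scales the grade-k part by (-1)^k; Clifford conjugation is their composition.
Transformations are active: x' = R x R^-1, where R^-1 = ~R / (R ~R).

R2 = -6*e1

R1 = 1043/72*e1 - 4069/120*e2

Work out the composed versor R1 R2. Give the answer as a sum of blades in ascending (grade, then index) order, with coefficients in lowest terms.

Distribute over the terms of R2 (each basis-blade product reordered to ascending indices, repeated generators contracted through their squares):
R1 (-6*e1) = -1043/12 - 4069/20*e1 e2
Answer: -1043/12 - 4069/20*e1 e2


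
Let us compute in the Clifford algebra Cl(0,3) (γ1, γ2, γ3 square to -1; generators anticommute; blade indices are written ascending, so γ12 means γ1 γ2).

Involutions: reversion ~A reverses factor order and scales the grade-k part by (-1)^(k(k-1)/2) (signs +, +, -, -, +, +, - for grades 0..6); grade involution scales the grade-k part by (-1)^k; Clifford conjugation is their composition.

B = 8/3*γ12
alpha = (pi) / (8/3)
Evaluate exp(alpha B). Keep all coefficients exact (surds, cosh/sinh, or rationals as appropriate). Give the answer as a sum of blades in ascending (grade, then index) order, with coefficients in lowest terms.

B^2 = (8/3)^2*(γ12)^2 = 64/9*(-1) = -64/9 (a basis 2-blade squares to minus the product of its generators' squares).
B^2 = -64/9 — B^2 < 0, so the exponential closes trigonometrically: l = 8/3, alpha*l = pi, so exp(alpha B) = cos(pi) + (sin(pi)/(8/3))*B = -1 + (0)*B.
Answer: -1


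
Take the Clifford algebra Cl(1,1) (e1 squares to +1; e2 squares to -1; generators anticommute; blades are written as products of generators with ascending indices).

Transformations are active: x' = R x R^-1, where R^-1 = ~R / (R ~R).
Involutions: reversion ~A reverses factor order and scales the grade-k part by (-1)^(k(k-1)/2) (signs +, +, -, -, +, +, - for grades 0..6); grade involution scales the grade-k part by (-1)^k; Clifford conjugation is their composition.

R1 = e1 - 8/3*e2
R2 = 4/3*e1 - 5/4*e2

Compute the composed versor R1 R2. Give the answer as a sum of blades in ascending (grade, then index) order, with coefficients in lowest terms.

Distribute over the terms of R1 (each basis-blade product reordered to ascending indices, repeated generators contracted through their squares):
(e1) R2 = 4/3 - 5/4*e1 e2
(-8/3*e2) R2 = -10/3 + 32/9*e1 e2
Summing the partial products and collecting blades:
Answer: -2 + 83/36*e1 e2


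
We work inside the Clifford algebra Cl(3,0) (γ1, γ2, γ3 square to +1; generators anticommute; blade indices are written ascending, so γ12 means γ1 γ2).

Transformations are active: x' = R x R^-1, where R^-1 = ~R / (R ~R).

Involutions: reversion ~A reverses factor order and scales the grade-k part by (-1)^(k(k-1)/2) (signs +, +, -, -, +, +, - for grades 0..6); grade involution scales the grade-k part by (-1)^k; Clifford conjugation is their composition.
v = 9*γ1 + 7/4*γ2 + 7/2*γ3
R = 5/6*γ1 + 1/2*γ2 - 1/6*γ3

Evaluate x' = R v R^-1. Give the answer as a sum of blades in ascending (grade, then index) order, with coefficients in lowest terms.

~R = 5/6*γ1 + 1/2*γ2 - 1/6*γ3, and R ~R = 35/36, so R^-1 = ~R / (35/36).
R v = 187/24 - 73/24*γ12 + 53/12*γ13 + 49/24*γ23
Answer: 61/14*γ1 + 877/140*γ2 - 216/35*γ3


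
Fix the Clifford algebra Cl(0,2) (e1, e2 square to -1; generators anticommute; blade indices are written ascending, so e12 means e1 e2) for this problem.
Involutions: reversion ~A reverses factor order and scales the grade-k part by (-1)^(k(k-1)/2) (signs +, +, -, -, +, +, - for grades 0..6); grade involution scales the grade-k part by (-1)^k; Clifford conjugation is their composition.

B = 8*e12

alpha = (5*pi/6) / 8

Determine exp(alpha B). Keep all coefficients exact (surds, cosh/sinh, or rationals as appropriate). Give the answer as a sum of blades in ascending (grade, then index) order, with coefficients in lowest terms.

B^2 = (8)^2*(e12)^2 = 64*(-1) = -64 (a basis 2-blade squares to minus the product of its generators' squares).
B^2 = -64 — since the square is negative, the closed form is circular: l = 8, alpha*l = 5*pi/6, so exp(alpha B) = cos(5*pi/6) + (sin(5*pi/6)/8)*B = -sqrt(3)/2 + (1/16)*B.
Answer: -sqrt(3)/2 + 1/2*e12


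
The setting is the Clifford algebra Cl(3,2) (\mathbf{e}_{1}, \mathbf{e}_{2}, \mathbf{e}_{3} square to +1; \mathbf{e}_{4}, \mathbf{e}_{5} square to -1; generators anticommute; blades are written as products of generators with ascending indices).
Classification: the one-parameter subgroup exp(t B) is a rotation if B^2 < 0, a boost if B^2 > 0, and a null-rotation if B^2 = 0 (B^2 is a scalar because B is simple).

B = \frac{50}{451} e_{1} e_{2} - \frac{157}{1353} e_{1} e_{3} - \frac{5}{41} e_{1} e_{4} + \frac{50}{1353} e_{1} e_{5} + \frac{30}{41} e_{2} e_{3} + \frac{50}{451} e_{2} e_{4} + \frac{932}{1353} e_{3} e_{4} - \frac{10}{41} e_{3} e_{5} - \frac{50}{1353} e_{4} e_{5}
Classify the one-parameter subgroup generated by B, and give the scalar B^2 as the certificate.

B^2 term by term: the squares give (\frac{50}{451})^2*(e_{1} e_{2})^2 + (-\frac{157}{1353})^2*(e_{1} e_{3})^2 + (-\frac{5}{41})^2*(e_{1} e_{4})^2 + (\frac{50}{1353})^2*(e_{1} e_{5})^2 + (\frac{30}{41})^2*(e_{2} e_{3})^2 + (\frac{50}{451})^2*(e_{2} e_{4})^2 + (\frac{932}{1353})^2*(e_{3} e_{4})^2 + (-\frac{10}{41})^2*(e_{3} e_{5})^2 + (-\frac{50}{1353})^2*(e_{4} e_{5})^2 = \frac{2500}{203401}*(-1) + \frac{24649}{1830609}*(-1) + \frac{25}{1681}*(+1) + \frac{2500}{1830609}*(+1) + \frac{900}{1681}*(-1) + \frac{2500}{203401}*(+1) + \frac{868624}{1830609}*(+1) + \frac{100}{1681}*(+1) + \frac{2500}{1830609}*(-1) = 0 (each basis 2-blade squares to minus the product of its generators' squares); cross terms between blades sharing an index anticommute and cancel; the commuting (index-disjoint) pairs give grade-4 terms 2*c*c'*(blade product), which cancel blade by blade — e_{1} e_{2} e_{3} e_{4}: \frac{93200}{610203} + \frac{15700}{610203} - \frac{300}{1681} = 0; e_{1} e_{2} e_{3} e_{5}: -\frac{1000}{18491} + \frac{1000}{18491} = 0; e_{1} e_{2} e_{4} e_{5}: -\frac{5000}{610203} + \frac{5000}{610203} = 0; e_{1} e_{3} e_{4} e_{5}: \frac{15700}{1830609} - \frac{100}{1681} + \frac{93200}{1830609} = 0; e_{2} e_{3} e_{4} e_{5}: -\frac{1000}{18491} + \frac{1000}{18491} = 0 — confirming B is simple. So B^2 = 0.
Answer: null-rotation, certificate B^2 = 0. Because 0 is invariant under every versor sandwich, the classification follows from its sign alone.


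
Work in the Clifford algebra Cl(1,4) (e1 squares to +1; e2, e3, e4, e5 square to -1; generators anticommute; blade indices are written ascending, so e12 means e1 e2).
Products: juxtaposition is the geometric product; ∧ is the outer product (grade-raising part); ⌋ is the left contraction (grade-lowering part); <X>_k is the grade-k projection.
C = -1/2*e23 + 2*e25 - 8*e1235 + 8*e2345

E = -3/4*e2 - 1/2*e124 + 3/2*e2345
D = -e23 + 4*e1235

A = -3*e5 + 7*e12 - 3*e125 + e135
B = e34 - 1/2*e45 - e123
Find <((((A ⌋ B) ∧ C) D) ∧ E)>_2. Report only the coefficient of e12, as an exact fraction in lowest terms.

step 1: -7*e3 + 3/2*e4
step 2: -3/4*e234 + 14*e235 - 3*e245 + 12*e12345
step 3: -56*e1 + 189/4*e4 + 14*e5 + 12*e134 + 9*e145 - 3*e345
step 4: 42*e12 + 567/16*e24 + 21/2*e25 - 9*e1234 + 1/4*e1245 - 9/4*e2345 - 84*e12345
step 5: 42*e12 + 567/16*e24 + 21/2*e25
Answer: 42


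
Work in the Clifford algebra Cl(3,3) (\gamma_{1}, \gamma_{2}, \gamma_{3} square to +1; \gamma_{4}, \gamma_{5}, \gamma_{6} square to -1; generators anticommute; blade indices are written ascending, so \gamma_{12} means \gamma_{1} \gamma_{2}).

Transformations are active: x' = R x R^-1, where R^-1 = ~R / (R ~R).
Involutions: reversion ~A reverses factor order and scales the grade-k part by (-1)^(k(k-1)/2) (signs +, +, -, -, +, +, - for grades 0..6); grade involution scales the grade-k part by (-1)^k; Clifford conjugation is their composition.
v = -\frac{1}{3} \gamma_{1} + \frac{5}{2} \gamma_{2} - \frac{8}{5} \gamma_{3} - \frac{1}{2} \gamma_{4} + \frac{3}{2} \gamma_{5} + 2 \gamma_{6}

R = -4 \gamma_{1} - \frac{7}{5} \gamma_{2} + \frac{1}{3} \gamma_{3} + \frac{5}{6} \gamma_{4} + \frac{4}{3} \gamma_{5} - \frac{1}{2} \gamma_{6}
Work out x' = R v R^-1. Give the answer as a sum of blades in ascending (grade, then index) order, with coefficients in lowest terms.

~R = -4 \gamma_{1} - \frac{7}{5} \gamma_{2} + \frac{1}{3} \gamma_{3} + \frac{5}{6} \gamma_{4} + \frac{4}{3} \gamma_{5} - \frac{1}{2} \gamma_{6}, and R ~R = \frac{6907}{450}, so R^-1 = ~R / (\frac{6907}{450}).
R v = -\frac{197}{60} - \frac{157}{15} \gamma_{12} + \frac{293}{45} \gamma_{13} + \frac{41}{18} \gamma_{14} - \frac{50}{9} \gamma_{15} - \frac{49}{6} \gamma_{16} + \frac{211}{150} \gamma_{23} - \frac{83}{60} \gamma_{24} - \frac{163}{30} \gamma_{25} - \frac{31}{20} \gamma_{26} + \frac{7}{6} \gamma_{34} + \frac{79}{30} \gamma_{35} - \frac{2}{15} \gamma_{36} + \frac{23}{12} \gamma_{45} + \frac{17}{12} \gamma_{46} + \frac{41}{12} \gamma_{56}
Answer: \frac{42367}{20721} \gamma_{1} - \frac{26261}{13814} \gamma_{2} + \frac{50331}{34535} \gamma_{3} + \frac{991}{6907} \gamma_{4} - \frac{28601}{13814} \gamma_{5} - \frac{24673}{13814} \gamma_{6}


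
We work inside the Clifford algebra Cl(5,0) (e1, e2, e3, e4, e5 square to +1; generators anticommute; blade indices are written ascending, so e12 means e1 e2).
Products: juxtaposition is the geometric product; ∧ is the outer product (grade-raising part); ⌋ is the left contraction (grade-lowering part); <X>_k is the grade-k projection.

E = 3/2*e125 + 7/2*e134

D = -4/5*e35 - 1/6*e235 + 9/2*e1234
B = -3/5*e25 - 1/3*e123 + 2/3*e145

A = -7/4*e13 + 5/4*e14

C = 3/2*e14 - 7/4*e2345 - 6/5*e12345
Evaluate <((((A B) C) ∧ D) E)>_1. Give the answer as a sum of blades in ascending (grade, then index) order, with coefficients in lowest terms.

step 1: 7/12*e2 - 5/6*e5 + 5/12*e234 + 7/6*e345 - 21/20*e1235 + 3/4*e1245
step 2: -49/24*e2 - 9/10*e3 - 63/50*e4 + 35/48*e5 + 7/5*e12 + 21/16*e13 + 147/80*e14 - 1/2*e15 + 9/8*e25 - 5/8*e123 - 7/8*e124 + 7/4*e135 - 5/4*e145 - 35/24*e234 - 49/48*e345 + e1234 + 7/10*e1345 - 63/40*e2345
step 3: 49/30*e235 - 126/125*e345 - 28/25*e1235 + 147/100*e1345 + 21/100*e2345 + 91/40*e12345
step 4: 42/25*e3 + 1029/200*e5 - 49/20*e13 - 441/125*e15 - 637/80*e25 - 273/80*e34 - 147/200*e125 - 63/200*e134 + 441/200*e234 + 98/25*e245 - 189/125*e1234 - 343/60*e1245
step 5: 42/25*e3 + 1029/200*e5
Answer: 42/25*e3 + 1029/200*e5
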